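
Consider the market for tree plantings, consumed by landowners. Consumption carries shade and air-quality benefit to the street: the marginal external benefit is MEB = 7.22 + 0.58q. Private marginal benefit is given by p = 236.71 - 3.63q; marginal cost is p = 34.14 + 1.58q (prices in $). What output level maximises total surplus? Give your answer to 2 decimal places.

Social marginal benefit = demand + MEB = 243.93 - 3.05q.
Set SMB = MC: 243.93 - 3.05q = 34.14 + 1.58q → q* = 45.3110.

q* = 45.31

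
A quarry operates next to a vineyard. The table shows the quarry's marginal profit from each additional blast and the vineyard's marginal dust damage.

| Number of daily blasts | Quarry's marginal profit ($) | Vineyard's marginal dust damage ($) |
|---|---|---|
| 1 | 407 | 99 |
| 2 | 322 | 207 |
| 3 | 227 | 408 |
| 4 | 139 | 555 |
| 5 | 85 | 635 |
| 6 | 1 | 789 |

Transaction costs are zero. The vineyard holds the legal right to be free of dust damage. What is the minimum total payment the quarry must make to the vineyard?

$306

Efficient level: marginal profit ≥ marginal dust damage through level 2, so k* = 2.
With the vineyard holding the right, the quarry must at least compensate total damage at k*: 99 + 207 = 306.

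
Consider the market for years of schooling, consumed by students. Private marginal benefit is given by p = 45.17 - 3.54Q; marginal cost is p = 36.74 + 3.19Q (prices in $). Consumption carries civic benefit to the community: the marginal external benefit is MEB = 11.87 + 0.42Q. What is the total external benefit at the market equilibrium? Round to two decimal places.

Market equilibrium (private): 36.74 + 3.19Q = 45.17 - 3.54Q → Q_m = 1.2526.
Total external benefit = ∫₀^{Q_m} (11.87 + 0.42Q) dQ = 11.87×1.2526 + ½×0.42×1.2526² = 15.1979.

$15.20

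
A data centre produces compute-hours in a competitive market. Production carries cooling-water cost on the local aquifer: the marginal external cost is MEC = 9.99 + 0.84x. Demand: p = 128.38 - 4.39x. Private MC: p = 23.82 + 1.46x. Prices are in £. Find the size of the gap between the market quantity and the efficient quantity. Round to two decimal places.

Market equilibrium (private): 23.82 + 1.46x = 128.38 - 4.39x → x_m = 17.8735.
Social marginal cost = private MC + MEC = 33.81 + 2.30x.
Set SMC = demand: 33.81 + 2.30x = 128.38 - 4.39x → x* = 14.1360.
Gap = |17.8735 − 14.1360| = 3.7375.

3.74 units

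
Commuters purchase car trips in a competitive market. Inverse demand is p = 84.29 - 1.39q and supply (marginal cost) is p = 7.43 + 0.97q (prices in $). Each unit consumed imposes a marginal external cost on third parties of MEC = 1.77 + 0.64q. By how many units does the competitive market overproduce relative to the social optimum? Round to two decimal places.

Market equilibrium (private): 7.43 + 0.97q = 84.29 - 1.39q → q_m = 32.5678.
Social marginal benefit = demand − MEC = 82.52 - 2.03q.
Set SMB = MC: 82.52 - 2.03q = 7.43 + 0.97q → q* = 25.0300.
Gap = |32.5678 − 25.0300| = 7.5378.

7.54 units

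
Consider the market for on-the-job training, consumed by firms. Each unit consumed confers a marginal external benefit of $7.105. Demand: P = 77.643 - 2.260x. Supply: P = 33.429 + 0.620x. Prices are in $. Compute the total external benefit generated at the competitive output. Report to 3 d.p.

Market equilibrium (private): 33.429 + 0.620x = 77.643 - 2.260x → x_m = 15.3521.
Total external benefit = MEB × x_m = 7.105 × 15.3521 = 109.0767.

$109.077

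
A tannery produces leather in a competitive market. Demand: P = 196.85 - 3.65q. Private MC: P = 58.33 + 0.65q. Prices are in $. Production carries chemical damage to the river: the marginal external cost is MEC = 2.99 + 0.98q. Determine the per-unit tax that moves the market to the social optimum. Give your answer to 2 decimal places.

Social marginal cost = private MC + MEC = 61.32 + 1.63q.
Set SMC = demand: 61.32 + 1.63q = 196.85 - 3.65q → q* = 25.6686.
The Pigouvian tax equals MEC at q*: 2.99 + 0.98×25.6686 = 28.1452.

tax = $28.15 per unit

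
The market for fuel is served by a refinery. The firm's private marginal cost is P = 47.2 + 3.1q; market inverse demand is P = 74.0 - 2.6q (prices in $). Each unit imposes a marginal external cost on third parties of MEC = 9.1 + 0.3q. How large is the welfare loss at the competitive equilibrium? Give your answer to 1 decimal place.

DWL = $9.2

Market equilibrium (private): 47.2 + 3.1q = 74.0 - 2.6q → q_m = 4.7018.
Social marginal cost = private MC + MEC = 56.3 + 3.4q.
Set SMC = demand: 56.3 + 3.4q = 74.0 - 2.6q → q* = 2.9500.
Between q* and q_m the wedge SMC − demand runs linearly from 0 to MEC(q_m), so the loss is a triangle.
DWL = ½ × 1.7518 × 10.5105 = 9.2061.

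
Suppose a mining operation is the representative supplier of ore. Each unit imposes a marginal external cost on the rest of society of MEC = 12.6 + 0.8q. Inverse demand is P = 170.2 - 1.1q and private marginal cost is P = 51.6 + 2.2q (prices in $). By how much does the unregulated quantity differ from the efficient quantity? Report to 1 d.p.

10.1 units

Market equilibrium (private): 51.6 + 2.2q = 170.2 - 1.1q → q_m = 35.9394.
Social marginal cost = private MC + MEC = 64.2 + 3.0q.
Set SMC = demand: 64.2 + 3.0q = 170.2 - 1.1q → q* = 25.8537.
Gap = |35.9394 − 25.8537| = 10.0857.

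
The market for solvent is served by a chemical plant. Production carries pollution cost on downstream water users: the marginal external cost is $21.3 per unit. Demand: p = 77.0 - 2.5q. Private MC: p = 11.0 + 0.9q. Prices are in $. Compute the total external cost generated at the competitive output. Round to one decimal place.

Market equilibrium (private): 11.0 + 0.9q = 77.0 - 2.5q → q_m = 19.4118.
Total external cost = MEC × q_m = 21.3 × 19.4118 = 413.4713.

$413.5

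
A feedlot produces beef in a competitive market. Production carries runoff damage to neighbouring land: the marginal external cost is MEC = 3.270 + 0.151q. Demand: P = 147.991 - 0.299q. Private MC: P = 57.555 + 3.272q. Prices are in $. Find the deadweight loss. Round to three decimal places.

Market equilibrium (private): 57.555 + 3.272q = 147.991 - 0.299q → q_m = 25.3251.
Social marginal cost = private MC + MEC = 60.825 + 3.423q.
Set SMC = demand: 60.825 + 3.423q = 147.991 - 0.299q → q* = 23.4191.
Height of the DWL triangle at q_m is SMC(q_m) − demand(q_m) = MEC(q_m) = 7.0941.
DWL = ½ × 1.9060 × 7.0941 = 6.7607.

DWL = $6.761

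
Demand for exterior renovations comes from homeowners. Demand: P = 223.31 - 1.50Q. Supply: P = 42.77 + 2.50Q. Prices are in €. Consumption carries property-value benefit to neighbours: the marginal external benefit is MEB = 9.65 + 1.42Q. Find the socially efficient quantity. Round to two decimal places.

Q* = 73.72

Social marginal benefit = demand + MEB = 232.96 - 0.08Q.
Set SMB = MC: 232.96 - 0.08Q = 42.77 + 2.50Q → Q* = 73.7171.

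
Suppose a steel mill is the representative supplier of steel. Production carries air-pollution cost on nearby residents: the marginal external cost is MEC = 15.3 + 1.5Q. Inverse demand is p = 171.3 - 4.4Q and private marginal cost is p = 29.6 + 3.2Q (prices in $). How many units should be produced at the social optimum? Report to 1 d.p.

Q* = 13.9

Social marginal cost = private MC + MEC = 44.9 + 4.7Q.
Set SMC = demand: 44.9 + 4.7Q = 171.3 - 4.4Q → Q* = 13.8901.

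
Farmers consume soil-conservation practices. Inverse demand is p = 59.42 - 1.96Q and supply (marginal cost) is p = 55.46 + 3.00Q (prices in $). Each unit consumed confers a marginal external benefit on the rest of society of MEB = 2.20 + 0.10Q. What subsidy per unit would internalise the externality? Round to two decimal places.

subsidy = $2.33 per unit

Social marginal benefit = demand + MEB = 61.62 - 1.86Q.
Set SMB = MC: 61.62 - 1.86Q = 55.46 + 3.00Q → Q* = 1.2675.
The Pigouvian subsidy equals MEB at Q*: 2.20 + 0.10×1.2675 = 2.3268.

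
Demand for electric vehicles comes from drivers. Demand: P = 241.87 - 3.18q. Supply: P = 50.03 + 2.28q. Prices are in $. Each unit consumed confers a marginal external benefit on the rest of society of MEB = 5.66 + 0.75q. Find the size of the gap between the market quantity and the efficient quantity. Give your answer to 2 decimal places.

6.80 units

Market equilibrium (private): 50.03 + 2.28q = 241.87 - 3.18q → q_m = 35.1355.
Social marginal benefit = demand + MEB = 247.53 - 2.43q.
Set SMB = MC: 247.53 - 2.43q = 50.03 + 2.28q → q* = 41.9321.
Gap = |35.1355 − 41.9321| = 6.7966.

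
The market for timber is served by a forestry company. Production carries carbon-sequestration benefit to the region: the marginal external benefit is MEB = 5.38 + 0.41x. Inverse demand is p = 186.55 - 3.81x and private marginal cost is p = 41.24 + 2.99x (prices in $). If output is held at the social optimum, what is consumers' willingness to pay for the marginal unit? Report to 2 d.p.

P = $96.70

Social marginal cost = private MC − MEB = 35.86 + 2.58x.
Set SMC = demand: 35.86 + 2.58x = 186.55 - 3.81x → x* = 23.5822.
Consumer price on the demand curve at x*: 186.55 − 3.81×23.5822 = 96.7018.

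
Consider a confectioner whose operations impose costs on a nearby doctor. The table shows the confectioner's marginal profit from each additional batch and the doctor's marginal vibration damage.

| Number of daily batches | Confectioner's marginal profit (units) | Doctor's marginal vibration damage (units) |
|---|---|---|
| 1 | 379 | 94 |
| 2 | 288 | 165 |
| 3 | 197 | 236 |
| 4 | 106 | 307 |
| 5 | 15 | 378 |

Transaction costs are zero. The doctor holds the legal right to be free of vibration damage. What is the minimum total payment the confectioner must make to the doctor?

Efficient level: marginal profit ≥ marginal vibration damage through level 2, so k* = 2.
With the doctor holding the right, the confectioner must at least compensate total damage at k*: 94 + 165 = 259.

259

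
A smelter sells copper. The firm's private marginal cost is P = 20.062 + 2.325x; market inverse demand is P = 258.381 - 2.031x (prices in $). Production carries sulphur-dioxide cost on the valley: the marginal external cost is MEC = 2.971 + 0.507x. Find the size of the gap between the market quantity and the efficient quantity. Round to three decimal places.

Market equilibrium (private): 20.062 + 2.325x = 258.381 - 2.031x → x_m = 54.7105.
Social marginal cost = private MC + MEC = 23.033 + 2.832x.
Set SMC = demand: 23.033 + 2.832x = 258.381 - 2.031x → x* = 48.3956.
Gap = |54.7105 − 48.3956| = 6.3149.

6.315 units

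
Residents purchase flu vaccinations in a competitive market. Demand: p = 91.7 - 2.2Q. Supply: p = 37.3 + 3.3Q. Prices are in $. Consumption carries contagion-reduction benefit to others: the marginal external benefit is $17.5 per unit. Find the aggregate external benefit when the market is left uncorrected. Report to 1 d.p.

$173.1

Market equilibrium (private): 37.3 + 3.3Q = 91.7 - 2.2Q → Q_m = 9.8909.
Total external benefit = MEB × Q_m = 17.5 × 9.8909 = 173.0908.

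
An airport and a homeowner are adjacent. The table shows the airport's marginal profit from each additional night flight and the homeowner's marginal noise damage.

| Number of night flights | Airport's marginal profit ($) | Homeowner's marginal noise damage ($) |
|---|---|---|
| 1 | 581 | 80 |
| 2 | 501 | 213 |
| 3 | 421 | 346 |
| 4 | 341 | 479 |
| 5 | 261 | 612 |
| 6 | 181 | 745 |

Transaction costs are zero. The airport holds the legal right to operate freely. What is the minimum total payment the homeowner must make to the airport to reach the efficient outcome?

Left alone the airport would choose level 6 (marginal profit stays positive).
Efficient level: k* = 3 (marginal profit ≥ marginal noise damage through 3).
The homeowner must at least cover the airport's forgone profit from cutting 6→3: 341 + 261 + 181 = 783.

$783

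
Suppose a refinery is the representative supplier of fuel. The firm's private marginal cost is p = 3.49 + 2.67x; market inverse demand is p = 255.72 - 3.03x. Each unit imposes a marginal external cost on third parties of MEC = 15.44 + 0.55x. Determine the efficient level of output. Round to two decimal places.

Social marginal cost = private MC + MEC = 18.93 + 3.22x.
Set SMC = demand: 18.93 + 3.22x = 255.72 - 3.03x → x* = 37.8864.

x* = 37.89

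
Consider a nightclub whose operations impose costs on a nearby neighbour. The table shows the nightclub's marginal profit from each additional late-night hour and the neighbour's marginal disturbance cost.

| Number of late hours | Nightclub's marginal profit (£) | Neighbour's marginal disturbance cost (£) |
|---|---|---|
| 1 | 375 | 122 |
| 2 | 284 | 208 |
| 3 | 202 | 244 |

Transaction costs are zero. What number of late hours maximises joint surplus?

2

Bargaining reaches the level where marginal profit last exceeds marginal disturbance cost.
That holds through level 2 (284 ≥ 208) but not at 3 (202 < 244).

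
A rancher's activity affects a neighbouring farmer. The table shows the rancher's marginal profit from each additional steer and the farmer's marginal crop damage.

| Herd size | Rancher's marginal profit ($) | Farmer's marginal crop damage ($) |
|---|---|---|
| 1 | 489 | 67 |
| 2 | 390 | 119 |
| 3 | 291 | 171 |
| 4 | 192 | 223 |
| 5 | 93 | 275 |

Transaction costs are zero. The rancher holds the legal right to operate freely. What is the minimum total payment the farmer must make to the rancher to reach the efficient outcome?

Left alone the rancher would choose level 5 (marginal profit stays positive).
Efficient level: k* = 3 (marginal profit ≥ marginal crop damage through 3).
The farmer must at least cover the rancher's forgone profit from cutting 5→3: 192 + 93 = 285.

$285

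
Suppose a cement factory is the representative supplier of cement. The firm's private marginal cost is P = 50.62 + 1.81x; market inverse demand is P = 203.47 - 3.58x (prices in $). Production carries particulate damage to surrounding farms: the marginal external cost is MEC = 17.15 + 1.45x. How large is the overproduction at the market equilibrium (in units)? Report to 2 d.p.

Market equilibrium (private): 50.62 + 1.81x = 203.47 - 3.58x → x_m = 28.3581.
Social marginal cost = private MC + MEC = 67.77 + 3.26x.
Set SMC = demand: 67.77 + 3.26x = 203.47 - 3.58x → x* = 19.8392.
Gap = |28.3581 − 19.8392| = 8.5189.

8.52 units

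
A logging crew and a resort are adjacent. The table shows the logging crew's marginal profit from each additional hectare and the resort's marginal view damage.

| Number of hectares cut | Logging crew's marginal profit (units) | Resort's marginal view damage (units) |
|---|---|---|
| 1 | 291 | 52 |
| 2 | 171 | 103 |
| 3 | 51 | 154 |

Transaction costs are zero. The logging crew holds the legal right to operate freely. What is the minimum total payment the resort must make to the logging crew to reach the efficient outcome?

Left alone the logging crew would choose level 3 (marginal profit stays positive).
Efficient level: k* = 2 (marginal profit ≥ marginal view damage through 2).
The resort must at least cover the logging crew's forgone profit from cutting 3→2: 51 = 51.

51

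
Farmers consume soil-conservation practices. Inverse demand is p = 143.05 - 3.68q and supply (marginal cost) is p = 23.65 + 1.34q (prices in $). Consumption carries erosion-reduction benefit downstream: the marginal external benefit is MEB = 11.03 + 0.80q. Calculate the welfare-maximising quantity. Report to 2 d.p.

Social marginal benefit = demand + MEB = 154.08 - 2.88q.
Set SMB = MC: 154.08 - 2.88q = 23.65 + 1.34q → q* = 30.9076.

q* = 30.91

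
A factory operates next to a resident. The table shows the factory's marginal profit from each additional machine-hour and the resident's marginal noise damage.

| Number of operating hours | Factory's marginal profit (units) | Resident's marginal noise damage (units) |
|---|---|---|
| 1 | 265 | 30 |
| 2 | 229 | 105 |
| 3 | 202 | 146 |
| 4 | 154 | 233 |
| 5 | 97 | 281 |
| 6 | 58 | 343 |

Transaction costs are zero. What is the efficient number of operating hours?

Bargaining reaches the level where marginal profit last exceeds marginal noise damage.
That holds through level 3 (202 ≥ 146) but not at 4 (154 < 233).

3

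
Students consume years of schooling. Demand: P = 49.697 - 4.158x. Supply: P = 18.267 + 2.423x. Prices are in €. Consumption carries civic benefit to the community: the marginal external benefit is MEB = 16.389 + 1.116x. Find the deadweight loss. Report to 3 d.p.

DWL = €43.157

Market equilibrium (private): 18.267 + 2.423x = 49.697 - 4.158x → x_m = 4.7759.
Social marginal benefit = demand + MEB = 66.086 - 3.042x.
Set SMB = MC: 66.086 - 3.042x = 18.267 + 2.423x → x* = 8.7500.
Height of the DWL triangle at x_m is SMB(x_m) − MC(x_m) = MEB(x_m) = 21.7189.
DWL = ½ × 3.9741 × 21.7189 = 43.1565.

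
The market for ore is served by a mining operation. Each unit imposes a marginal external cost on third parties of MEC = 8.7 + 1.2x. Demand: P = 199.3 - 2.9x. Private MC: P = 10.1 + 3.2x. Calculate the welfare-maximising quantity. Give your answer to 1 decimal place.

x* = 24.7

Social marginal cost = private MC + MEC = 18.8 + 4.4x.
Set SMC = demand: 18.8 + 4.4x = 199.3 - 2.9x → x* = 24.7260.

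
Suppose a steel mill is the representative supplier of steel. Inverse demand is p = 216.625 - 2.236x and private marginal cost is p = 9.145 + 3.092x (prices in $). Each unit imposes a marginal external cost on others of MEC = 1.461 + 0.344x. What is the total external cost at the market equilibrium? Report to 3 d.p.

$317.720

Market equilibrium (private): 9.145 + 3.092x = 216.625 - 2.236x → x_m = 38.9414.
Total external cost = ∫₀^{x_m} (1.461 + 0.344x) dx = 1.461×38.9414 + ½×0.344×38.9414² = 317.7198.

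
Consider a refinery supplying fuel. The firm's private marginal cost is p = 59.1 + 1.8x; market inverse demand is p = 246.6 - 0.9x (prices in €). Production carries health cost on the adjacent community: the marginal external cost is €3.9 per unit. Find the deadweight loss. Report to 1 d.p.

Market equilibrium (private): 59.1 + 1.8x = 246.6 - 0.9x → x_m = 69.4444.
Social marginal cost = private MC + MEC = 63.0 + 1.8x.
Set SMC = demand: 63.0 + 1.8x = 246.6 - 0.9x → x* = 68.0000.
The loss is the area between SMC and demand from x* to x_m; with linear curves that's a triangle of height MEC(x_m).
DWL = ½ × 1.4444 × 3.9000 = 2.8166.

DWL = €2.8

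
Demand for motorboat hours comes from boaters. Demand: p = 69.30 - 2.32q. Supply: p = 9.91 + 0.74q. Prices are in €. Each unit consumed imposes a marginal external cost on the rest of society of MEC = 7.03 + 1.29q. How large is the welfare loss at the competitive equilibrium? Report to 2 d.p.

DWL = €118.19

Market equilibrium (private): 9.91 + 0.74q = 69.30 - 2.32q → q_m = 19.4085.
Social marginal benefit = demand − MEC = 62.27 - 3.61q.
Set SMB = MC: 62.27 - 3.61q = 9.91 + 0.74q → q* = 12.0368.
Height of the DWL triangle at q_m is MC(q_m) − SMB(q_m) = MEC(q_m) = 32.0670.
DWL = ½ × 7.3717 × 32.0670 = 118.1942.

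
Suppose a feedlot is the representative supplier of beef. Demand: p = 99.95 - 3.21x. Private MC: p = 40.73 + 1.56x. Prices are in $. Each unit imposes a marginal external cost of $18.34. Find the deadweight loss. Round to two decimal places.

Market equilibrium (private): 40.73 + 1.56x = 99.95 - 3.21x → x_m = 12.4151.
Social marginal cost = private MC + MEC = 59.07 + 1.56x.
Set SMC = demand: 59.07 + 1.56x = 99.95 - 3.21x → x* = 8.5702.
The welfare-loss triangle has base |x_m − x*| and height MEC(x_m) (the vertical gap between SMC and demand is zero at x* and MEC at x_m).
DWL = ½ × 3.8449 × 18.3400 = 35.2577.

DWL = $35.26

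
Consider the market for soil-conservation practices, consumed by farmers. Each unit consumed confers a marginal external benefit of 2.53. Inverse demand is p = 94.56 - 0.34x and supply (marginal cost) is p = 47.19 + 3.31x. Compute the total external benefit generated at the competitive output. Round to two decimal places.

Market equilibrium (private): 47.19 + 3.31x = 94.56 - 0.34x → x_m = 12.9781.
Total external benefit = MEB × x_m = 2.53 × 12.9781 = 32.8346.

32.83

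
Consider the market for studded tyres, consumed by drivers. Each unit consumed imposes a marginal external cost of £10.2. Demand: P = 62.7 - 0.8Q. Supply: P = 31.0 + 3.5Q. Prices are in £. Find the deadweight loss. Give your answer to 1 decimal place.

Market equilibrium (private): 31.0 + 3.5Q = 62.7 - 0.8Q → Q_m = 7.3721.
Social marginal benefit = demand − MEC = 52.5 - 0.8Q.
Set SMB = MC: 52.5 - 0.8Q = 31.0 + 3.5Q → Q* = 5.0000.
Between Q* and Q_m the wedge MC − SMB runs linearly from 0 to MEC(Q_m), so the loss is a triangle.
DWL = ½ × 2.3721 × 10.2000 = 12.0977.

DWL = £12.1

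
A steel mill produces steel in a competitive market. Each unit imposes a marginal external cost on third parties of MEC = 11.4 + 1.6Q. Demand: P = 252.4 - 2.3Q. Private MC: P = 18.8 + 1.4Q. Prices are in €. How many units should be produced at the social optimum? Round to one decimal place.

Q* = 41.9

Social marginal cost = private MC + MEC = 30.2 + 3.0Q.
Set SMC = demand: 30.2 + 3.0Q = 252.4 - 2.3Q → Q* = 41.9245.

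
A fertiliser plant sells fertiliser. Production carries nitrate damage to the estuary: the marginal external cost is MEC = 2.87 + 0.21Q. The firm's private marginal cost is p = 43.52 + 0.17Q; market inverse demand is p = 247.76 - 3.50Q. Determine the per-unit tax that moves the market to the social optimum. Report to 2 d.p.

Social marginal cost = private MC + MEC = 46.39 + 0.38Q.
Set SMC = demand: 46.39 + 0.38Q = 247.76 - 3.50Q → Q* = 51.8995.
The Pigouvian tax equals MEC at Q*: 2.87 + 0.21×51.8995 = 13.7689.

tax = 13.77 per unit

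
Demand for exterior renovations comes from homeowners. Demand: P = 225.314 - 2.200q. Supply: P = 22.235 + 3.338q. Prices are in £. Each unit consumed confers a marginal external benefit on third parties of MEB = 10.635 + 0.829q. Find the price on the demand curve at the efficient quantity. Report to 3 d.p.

P = £125.469

Social marginal benefit = demand + MEB = 235.949 - 1.371q.
Set SMB = MC: 235.949 - 1.371q = 22.235 + 3.338q → q* = 45.3842.
Consumer price on the demand curve at q*: 225.314 − 2.200×45.3842 = 125.4688.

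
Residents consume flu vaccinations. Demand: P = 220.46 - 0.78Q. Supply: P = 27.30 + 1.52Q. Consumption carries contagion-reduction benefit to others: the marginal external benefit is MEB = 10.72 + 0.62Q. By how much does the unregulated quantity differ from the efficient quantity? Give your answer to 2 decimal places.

Market equilibrium (private): 27.30 + 1.52Q = 220.46 - 0.78Q → Q_m = 83.9826.
Social marginal benefit = demand + MEB = 231.18 - 0.16Q.
Set SMB = MC: 231.18 - 0.16Q = 27.30 + 1.52Q → Q* = 121.3571.
Gap = |83.9826 − 121.3571| = 37.3745.

37.37 units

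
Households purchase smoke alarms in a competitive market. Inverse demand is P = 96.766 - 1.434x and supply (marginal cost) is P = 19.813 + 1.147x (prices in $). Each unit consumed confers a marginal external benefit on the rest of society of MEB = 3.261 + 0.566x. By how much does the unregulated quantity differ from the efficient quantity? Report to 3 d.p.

9.993 units

Market equilibrium (private): 19.813 + 1.147x = 96.766 - 1.434x → x_m = 29.8152.
Social marginal benefit = demand + MEB = 100.027 - 0.868x.
Set SMB = MC: 100.027 - 0.868x = 19.813 + 1.147x → x* = 39.8084.
Gap = |29.8152 − 39.8084| = 9.9932.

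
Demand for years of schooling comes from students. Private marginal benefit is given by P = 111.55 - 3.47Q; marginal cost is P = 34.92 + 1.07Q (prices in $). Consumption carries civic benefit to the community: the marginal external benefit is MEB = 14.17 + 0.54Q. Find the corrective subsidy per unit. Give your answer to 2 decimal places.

Social marginal benefit = demand + MEB = 125.72 - 2.93Q.
Set SMB = MC: 125.72 - 2.93Q = 34.92 + 1.07Q → Q* = 22.7000.
The Pigouvian subsidy equals MEB at Q*: 14.17 + 0.54×22.7000 = 26.4280.

subsidy = $26.43 per unit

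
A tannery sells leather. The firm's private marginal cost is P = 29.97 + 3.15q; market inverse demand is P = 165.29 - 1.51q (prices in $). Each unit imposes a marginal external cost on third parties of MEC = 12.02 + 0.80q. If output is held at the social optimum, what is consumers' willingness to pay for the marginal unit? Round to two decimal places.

Social marginal cost = private MC + MEC = 41.99 + 3.95q.
Set SMC = demand: 41.99 + 3.95q = 165.29 - 1.51q → q* = 22.5824.
Consumer price on the demand curve at q*: 165.29 − 1.51×22.5824 = 131.1906.

P = $131.19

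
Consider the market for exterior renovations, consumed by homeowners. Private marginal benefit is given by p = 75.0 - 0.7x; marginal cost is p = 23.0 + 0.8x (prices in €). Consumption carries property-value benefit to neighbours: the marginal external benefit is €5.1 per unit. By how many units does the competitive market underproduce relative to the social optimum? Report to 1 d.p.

3.4 units

Market equilibrium (private): 23.0 + 0.8x = 75.0 - 0.7x → x_m = 34.6667.
Social marginal benefit = demand + MEB = 80.1 - 0.7x.
Set SMB = MC: 80.1 - 0.7x = 23.0 + 0.8x → x* = 38.0667.
Gap = |34.6667 − 38.0667| = 3.4000.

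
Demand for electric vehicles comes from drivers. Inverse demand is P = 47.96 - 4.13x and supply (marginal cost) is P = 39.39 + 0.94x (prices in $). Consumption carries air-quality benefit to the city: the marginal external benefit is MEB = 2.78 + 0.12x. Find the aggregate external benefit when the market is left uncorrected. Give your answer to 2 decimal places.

$4.87

Market equilibrium (private): 39.39 + 0.94x = 47.96 - 4.13x → x_m = 1.6903.
Total external benefit = ∫₀^{x_m} (2.78 + 0.12x) dx = 2.78×1.6903 + ½×0.12×1.6903² = 4.8705.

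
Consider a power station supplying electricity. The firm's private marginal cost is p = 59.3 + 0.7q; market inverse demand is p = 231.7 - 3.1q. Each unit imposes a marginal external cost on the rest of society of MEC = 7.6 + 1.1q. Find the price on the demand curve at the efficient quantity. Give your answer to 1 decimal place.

Social marginal cost = private MC + MEC = 66.9 + 1.8q.
Set SMC = demand: 66.9 + 1.8q = 231.7 - 3.1q → q* = 33.6327.
Consumer price on the demand curve at q*: 231.7 − 3.1×33.6327 = 127.4386.

P = 127.4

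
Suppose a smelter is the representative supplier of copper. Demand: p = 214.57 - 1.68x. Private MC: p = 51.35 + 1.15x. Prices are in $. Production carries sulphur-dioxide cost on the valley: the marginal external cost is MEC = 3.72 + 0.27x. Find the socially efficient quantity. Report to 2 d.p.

x* = 51.45

Social marginal cost = private MC + MEC = 55.07 + 1.42x.
Set SMC = demand: 55.07 + 1.42x = 214.57 - 1.68x → x* = 51.4516.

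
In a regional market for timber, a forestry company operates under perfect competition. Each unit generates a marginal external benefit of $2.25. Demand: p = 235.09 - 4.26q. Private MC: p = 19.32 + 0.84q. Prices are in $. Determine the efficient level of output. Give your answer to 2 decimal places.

q* = 42.75

Social marginal cost = private MC − MEB = 17.07 + 0.84q.
Set SMC = demand: 17.07 + 0.84q = 235.09 - 4.26q → q* = 42.7490.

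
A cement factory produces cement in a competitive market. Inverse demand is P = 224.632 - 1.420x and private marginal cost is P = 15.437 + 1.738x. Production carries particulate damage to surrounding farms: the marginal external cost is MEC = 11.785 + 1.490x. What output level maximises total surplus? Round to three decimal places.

Social marginal cost = private MC + MEC = 27.222 + 3.228x.
Set SMC = demand: 27.222 + 3.228x = 224.632 - 1.420x → x* = 42.4720.

x* = 42.472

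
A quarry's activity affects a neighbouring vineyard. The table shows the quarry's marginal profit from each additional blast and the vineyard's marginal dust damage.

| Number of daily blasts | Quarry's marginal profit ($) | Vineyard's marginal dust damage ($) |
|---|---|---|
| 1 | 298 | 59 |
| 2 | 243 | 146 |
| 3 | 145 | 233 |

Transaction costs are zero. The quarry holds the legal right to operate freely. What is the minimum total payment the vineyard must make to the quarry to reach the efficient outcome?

Left alone the quarry would choose level 3 (marginal profit stays positive).
Efficient level: k* = 2 (marginal profit ≥ marginal dust damage through 2).
The vineyard must at least cover the quarry's forgone profit from cutting 3→2: 145 = 145.

$145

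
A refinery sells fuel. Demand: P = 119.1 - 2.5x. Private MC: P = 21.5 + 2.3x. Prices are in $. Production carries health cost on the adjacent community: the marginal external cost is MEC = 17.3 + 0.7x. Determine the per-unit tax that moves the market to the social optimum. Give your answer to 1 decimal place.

tax = $27.5 per unit

Social marginal cost = private MC + MEC = 38.8 + 3.0x.
Set SMC = demand: 38.8 + 3.0x = 119.1 - 2.5x → x* = 14.6000.
The Pigouvian tax equals MEC at x*: 17.3 + 0.7×14.6000 = 27.5200.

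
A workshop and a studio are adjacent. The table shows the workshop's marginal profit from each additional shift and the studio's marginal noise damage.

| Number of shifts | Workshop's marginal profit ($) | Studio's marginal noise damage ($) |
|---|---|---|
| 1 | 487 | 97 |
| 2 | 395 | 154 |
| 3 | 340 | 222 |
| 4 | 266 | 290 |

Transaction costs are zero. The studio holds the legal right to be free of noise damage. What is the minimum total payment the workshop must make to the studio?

$473

Efficient level: marginal profit ≥ marginal noise damage through level 3, so k* = 3.
With the studio holding the right, the workshop must at least compensate total damage at k*: 97 + 154 + 222 = 473.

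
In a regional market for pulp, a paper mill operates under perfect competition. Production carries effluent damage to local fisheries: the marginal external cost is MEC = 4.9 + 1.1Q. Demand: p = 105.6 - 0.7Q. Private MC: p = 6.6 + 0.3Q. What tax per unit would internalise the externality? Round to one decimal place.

tax = 54.2 per unit

Social marginal cost = private MC + MEC = 11.5 + 1.4Q.
Set SMC = demand: 11.5 + 1.4Q = 105.6 - 0.7Q → Q* = 44.8095.
The Pigouvian tax equals MEC at Q*: 4.9 + 1.1×44.8095 = 54.1905.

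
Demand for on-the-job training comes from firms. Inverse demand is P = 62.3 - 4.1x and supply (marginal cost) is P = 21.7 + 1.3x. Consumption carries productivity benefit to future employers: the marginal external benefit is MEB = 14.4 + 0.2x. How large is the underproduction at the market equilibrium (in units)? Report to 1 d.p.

Market equilibrium (private): 21.7 + 1.3x = 62.3 - 4.1x → x_m = 7.5185.
Social marginal benefit = demand + MEB = 76.7 - 3.9x.
Set SMB = MC: 76.7 - 3.9x = 21.7 + 1.3x → x* = 10.5769.
Gap = |7.5185 − 10.5769| = 3.0584.

3.1 units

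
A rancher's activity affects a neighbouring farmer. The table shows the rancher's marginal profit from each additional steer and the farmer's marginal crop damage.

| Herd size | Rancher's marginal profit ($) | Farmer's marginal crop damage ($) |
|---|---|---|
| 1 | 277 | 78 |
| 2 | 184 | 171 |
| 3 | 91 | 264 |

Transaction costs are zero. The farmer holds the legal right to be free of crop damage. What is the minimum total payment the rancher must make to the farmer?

$249

Efficient level: marginal profit ≥ marginal crop damage through level 2, so k* = 2.
With the farmer holding the right, the rancher must at least compensate total damage at k*: 78 + 171 = 249.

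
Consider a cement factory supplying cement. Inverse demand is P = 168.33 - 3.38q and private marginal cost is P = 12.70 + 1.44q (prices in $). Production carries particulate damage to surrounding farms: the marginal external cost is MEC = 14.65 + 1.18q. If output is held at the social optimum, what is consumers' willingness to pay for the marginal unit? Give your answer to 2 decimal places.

Social marginal cost = private MC + MEC = 27.35 + 2.62q.
Set SMC = demand: 27.35 + 2.62q = 168.33 - 3.38q → q* = 23.4967.
Consumer price on the demand curve at q*: 168.33 − 3.38×23.4967 = 88.9112.

P = $88.91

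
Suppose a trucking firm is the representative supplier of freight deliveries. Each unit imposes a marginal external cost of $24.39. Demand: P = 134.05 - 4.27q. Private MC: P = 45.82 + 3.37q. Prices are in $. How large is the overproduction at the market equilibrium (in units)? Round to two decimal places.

3.19 units

Market equilibrium (private): 45.82 + 3.37q = 134.05 - 4.27q → q_m = 11.5484.
Social marginal cost = private MC + MEC = 70.21 + 3.37q.
Set SMC = demand: 70.21 + 3.37q = 134.05 - 4.27q → q* = 8.3560.
Gap = |11.5484 − 8.3560| = 3.1924.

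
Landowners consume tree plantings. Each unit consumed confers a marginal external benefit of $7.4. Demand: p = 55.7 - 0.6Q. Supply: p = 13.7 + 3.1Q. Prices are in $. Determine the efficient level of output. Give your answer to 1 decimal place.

Social marginal benefit = demand + MEB = 63.1 - 0.6Q.
Set SMB = MC: 63.1 - 0.6Q = 13.7 + 3.1Q → Q* = 13.3514.

Q* = 13.4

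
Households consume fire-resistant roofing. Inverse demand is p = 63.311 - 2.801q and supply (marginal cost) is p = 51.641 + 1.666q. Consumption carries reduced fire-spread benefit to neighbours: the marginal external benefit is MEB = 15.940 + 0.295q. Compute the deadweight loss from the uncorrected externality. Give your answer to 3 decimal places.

Market equilibrium (private): 51.641 + 1.666q = 63.311 - 2.801q → q_m = 2.6125.
Social marginal benefit = demand + MEB = 79.251 - 2.506q.
Set SMB = MC: 79.251 - 2.506q = 51.641 + 1.666q → q* = 6.6179.
Height of the DWL triangle at q_m is SMB(q_m) − MC(q_m) = MEB(q_m) = 16.7107.
DWL = ½ × 4.0054 × 16.7107 = 33.4665.

DWL = 33.467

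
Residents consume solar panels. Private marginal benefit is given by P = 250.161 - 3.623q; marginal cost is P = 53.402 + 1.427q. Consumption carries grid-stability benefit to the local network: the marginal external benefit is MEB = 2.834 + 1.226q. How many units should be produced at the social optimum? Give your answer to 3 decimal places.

q* = 52.195

Social marginal benefit = demand + MEB = 252.995 - 2.397q.
Set SMB = MC: 252.995 - 2.397q = 53.402 + 1.427q → q* = 52.1948.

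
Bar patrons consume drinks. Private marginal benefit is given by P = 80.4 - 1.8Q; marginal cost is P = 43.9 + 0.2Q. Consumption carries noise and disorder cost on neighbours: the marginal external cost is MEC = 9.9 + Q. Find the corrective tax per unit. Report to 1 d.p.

Social marginal benefit = demand − MEC = 70.5 - 2.8Q.
Set SMB = MC: 70.5 - 2.8Q = 43.9 + 0.2Q → Q* = 8.8667.
The Pigouvian tax equals MEC at Q*: 9.9 + 1.0×8.8667 = 18.7667.

tax = 18.8 per unit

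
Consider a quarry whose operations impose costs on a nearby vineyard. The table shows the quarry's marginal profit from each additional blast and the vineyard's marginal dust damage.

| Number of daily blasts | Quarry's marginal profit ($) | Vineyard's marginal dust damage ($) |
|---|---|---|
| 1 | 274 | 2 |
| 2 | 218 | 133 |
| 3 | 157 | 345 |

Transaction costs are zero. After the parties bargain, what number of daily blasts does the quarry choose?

2

Bargaining reaches the level where marginal profit last exceeds marginal dust damage.
That holds through level 2 (218 ≥ 133) but not at 3 (157 < 345).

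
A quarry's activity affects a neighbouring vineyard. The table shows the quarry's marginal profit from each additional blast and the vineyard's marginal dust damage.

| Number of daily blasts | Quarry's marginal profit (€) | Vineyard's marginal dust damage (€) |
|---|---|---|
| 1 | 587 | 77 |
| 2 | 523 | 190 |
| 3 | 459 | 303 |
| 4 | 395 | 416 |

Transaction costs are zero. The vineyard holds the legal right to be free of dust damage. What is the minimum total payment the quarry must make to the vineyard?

€570

Efficient level: marginal profit ≥ marginal dust damage through level 3, so k* = 3.
With the vineyard holding the right, the quarry must at least compensate total damage at k*: 77 + 190 + 303 = 570.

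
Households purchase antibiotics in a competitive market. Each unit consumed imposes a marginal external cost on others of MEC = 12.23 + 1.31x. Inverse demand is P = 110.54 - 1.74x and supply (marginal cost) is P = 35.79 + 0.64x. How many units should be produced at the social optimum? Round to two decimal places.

Social marginal benefit = demand − MEC = 98.31 - 3.05x.
Set SMB = MC: 98.31 - 3.05x = 35.79 + 0.64x → x* = 16.9431.

x* = 16.94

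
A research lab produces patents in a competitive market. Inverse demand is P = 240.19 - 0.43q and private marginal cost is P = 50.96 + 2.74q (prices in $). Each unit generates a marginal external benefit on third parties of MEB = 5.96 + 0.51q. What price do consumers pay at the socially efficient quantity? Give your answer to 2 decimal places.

P = $208.64

Social marginal cost = private MC − MEB = 45.00 + 2.23q.
Set SMC = demand: 45.00 + 2.23q = 240.19 - 0.43q → q* = 73.3797.
Consumer price on the demand curve at q*: 240.19 − 0.43×73.3797 = 208.6367.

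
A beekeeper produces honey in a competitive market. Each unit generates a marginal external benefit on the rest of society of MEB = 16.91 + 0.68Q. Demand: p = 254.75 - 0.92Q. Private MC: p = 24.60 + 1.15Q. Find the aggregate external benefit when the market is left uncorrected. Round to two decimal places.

6083.12

Market equilibrium (private): 24.60 + 1.15Q = 254.75 - 0.92Q → Q_m = 111.1836.
Total external benefit = ∫₀^{Q_m} (16.91 + 0.68Q) dQ = 16.91×111.1836 + ½×0.68×111.1836² = 6083.1243.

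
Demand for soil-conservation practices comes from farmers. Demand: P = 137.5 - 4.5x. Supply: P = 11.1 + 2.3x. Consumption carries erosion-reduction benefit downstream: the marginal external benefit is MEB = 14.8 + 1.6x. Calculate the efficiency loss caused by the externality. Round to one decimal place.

Market equilibrium (private): 11.1 + 2.3x = 137.5 - 4.5x → x_m = 18.5882.
Social marginal benefit = demand + MEB = 152.3 - 2.9x.
Set SMB = MC: 152.3 - 2.9x = 11.1 + 2.3x → x* = 27.1538.
Between x* and x_m the wedge SMB − MC runs linearly from 0 to MEB(x_m), so the loss is a triangle.
DWL = ½ × 8.5656 × 44.5412 = 190.7611.

DWL = 190.8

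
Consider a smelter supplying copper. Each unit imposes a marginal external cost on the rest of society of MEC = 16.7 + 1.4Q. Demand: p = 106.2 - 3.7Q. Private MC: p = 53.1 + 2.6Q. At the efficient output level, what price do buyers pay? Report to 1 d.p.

Social marginal cost = private MC + MEC = 69.8 + 4.0Q.
Set SMC = demand: 69.8 + 4.0Q = 106.2 - 3.7Q → Q* = 4.7273.
Consumer price on the demand curve at Q*: 106.2 − 3.7×4.7273 = 88.7090.

P = 88.7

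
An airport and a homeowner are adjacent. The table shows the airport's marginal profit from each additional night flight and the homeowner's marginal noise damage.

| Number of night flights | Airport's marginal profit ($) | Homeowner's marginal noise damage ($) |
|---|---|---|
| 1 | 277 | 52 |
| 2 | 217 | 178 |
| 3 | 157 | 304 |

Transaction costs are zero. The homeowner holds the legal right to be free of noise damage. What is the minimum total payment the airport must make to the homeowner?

$230

Efficient level: marginal profit ≥ marginal noise damage through level 2, so k* = 2.
With the homeowner holding the right, the airport must at least compensate total damage at k*: 52 + 178 = 230.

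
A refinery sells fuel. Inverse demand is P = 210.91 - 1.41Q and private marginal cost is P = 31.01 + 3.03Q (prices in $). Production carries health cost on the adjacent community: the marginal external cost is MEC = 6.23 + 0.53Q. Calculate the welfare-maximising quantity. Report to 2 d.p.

Social marginal cost = private MC + MEC = 37.24 + 3.56Q.
Set SMC = demand: 37.24 + 3.56Q = 210.91 - 1.41Q → Q* = 34.9437.

Q* = 34.94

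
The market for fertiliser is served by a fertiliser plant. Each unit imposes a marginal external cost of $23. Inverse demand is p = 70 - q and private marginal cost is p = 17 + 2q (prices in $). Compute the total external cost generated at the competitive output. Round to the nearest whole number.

Market equilibrium (private): 17 + 2q = 70 - q → q_m = 17.6667.
Total external cost = MEC × q_m = 23 × 17.6667 = 406.3341.

$406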